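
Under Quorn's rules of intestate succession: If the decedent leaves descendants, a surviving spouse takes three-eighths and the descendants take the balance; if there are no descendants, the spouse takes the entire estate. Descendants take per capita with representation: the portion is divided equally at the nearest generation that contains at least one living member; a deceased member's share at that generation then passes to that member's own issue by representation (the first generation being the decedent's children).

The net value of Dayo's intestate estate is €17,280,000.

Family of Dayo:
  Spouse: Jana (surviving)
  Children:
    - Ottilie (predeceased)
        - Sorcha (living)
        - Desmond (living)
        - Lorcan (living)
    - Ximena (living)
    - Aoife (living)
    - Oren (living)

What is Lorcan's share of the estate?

Jana takes three-eighths of €17,280,000 = €6,480,000. The remaining €10,800,000 passes to the descendants.
The descendants' portion (€10,800,000) is divided into 4 shares of €2,700,000: Ximena, Aoife, and Oren each take €2,700,000; Ottilie's €2,700,000 share passes to Ottilie's issue.
Ottilie's share (€2,700,000) is divided into 3 shares of €900,000: Sorcha, Desmond, and Lorcan each take €900,000.

Lorcan receives €900,000.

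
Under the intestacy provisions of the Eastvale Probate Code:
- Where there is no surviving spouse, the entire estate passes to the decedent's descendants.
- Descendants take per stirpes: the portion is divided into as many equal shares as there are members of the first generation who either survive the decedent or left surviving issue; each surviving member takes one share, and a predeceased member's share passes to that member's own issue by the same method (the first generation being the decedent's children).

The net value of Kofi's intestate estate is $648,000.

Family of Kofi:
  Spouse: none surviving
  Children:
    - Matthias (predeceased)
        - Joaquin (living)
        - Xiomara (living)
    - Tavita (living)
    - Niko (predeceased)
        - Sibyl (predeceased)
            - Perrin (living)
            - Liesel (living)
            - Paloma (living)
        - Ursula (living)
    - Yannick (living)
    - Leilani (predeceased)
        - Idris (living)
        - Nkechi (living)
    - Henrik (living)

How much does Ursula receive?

The entire $648,000 passes to the descendants.
That amount ($648,000) is divided into 6 shares of $108,000: Tavita, Yannick, and Henrik each take $108,000; Matthias's $108,000 share passes to Matthias's issue; Niko's $108,000 share passes to Niko's issue; Leilani's $108,000 share passes to Leilani's issue.
Matthias's share ($108,000) is divided into 2 shares of $54,000: Joaquin and Xiomara each take $54,000.
Niko's share ($108,000) is divided into 2 shares of $54,000: Ursula takes $54,000; Sibyl's $54,000 share passes to Sibyl's issue.
Sibyl's share ($54,000) is divided into 3 shares of $18,000: Perrin, Liesel, and Paloma each take $18,000.
Leilani's share ($108,000) is divided into 2 shares of $54,000: Idris and Nkechi each take $54,000.

Ursula receives $54,000.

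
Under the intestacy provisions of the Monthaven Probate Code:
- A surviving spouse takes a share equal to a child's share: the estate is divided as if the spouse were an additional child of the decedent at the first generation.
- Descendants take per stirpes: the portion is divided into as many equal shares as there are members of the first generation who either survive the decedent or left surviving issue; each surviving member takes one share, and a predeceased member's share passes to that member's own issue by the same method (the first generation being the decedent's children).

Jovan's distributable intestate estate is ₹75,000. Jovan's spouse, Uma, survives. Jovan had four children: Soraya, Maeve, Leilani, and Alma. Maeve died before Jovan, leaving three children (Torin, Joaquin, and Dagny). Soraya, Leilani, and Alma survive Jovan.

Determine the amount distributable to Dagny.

The spouse counts as an additional share at the children's level, so there are 5 primary shares of ₹15,000. Uma takes one such share (₹15,000).
The children's combined portion (₹60,000) is divided into 4 shares of ₹15,000: Soraya, Leilani, and Alma each take ₹15,000; Maeve's ₹15,000 share passes to Maeve's issue.
Maeve's share (₹15,000) is divided into 3 shares of ₹5,000: Torin, Joaquin, and Dagny each take ₹5,000.

Dagny receives ₹5,000.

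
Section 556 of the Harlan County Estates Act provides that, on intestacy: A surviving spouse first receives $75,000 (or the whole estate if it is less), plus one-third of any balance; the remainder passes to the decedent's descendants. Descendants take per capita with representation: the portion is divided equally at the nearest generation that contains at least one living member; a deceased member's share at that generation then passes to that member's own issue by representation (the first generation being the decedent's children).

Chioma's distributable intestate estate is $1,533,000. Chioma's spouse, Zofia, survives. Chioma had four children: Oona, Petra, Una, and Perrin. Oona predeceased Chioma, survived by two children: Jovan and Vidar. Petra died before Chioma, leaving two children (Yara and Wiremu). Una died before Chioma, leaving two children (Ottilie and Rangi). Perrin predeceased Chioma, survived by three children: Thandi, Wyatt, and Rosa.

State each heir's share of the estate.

Zofia first takes $75,000, leaving a balance of $1,458,000. Zofia then takes one-third of the balance ($486,000), for a total of $561,000. The remaining $972,000 passes to the descendants.
No child survives, so the initial division is made at the grandchildren's generation.
The descendants' portion ($972,000) is divided into 9 shares of $108,000: Jovan, Vidar, Yara, Wiremu, Ottilie, Rangi, Thandi, Wyatt, and Rosa each take $108,000.

Zofia: $561,000; Jovan: $108,000; Vidar: $108,000; Yara: $108,000; Wiremu: $108,000; Ottilie: $108,000; Rangi: $108,000; Thandi: $108,000; Wyatt: $108,000; Rosa: $108,000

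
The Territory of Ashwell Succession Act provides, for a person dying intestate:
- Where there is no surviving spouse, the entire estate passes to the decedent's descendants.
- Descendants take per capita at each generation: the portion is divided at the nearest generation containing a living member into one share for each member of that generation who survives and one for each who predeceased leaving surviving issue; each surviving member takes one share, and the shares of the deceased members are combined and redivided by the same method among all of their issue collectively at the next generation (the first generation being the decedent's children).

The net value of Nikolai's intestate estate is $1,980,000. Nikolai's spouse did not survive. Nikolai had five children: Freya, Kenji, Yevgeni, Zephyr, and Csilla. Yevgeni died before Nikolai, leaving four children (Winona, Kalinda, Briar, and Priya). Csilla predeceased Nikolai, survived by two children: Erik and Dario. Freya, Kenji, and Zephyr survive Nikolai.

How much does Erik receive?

Erik receives $132,000.

The entire $1,980,000 passes to the descendants.
That amount ($1,980,000) is divided at the children's generation into 5 shares of $396,000. Freya, Kenji, and Zephyr each take $396,000. The 2 shares of the deceased (Yevgeni and Csilla) are combined into a pool of $792,000.
That pool ($792,000) is divided at the grandchildren's generation equally among Winona, Kalinda, Briar, Priya, Erik, and Dario: $132,000 each.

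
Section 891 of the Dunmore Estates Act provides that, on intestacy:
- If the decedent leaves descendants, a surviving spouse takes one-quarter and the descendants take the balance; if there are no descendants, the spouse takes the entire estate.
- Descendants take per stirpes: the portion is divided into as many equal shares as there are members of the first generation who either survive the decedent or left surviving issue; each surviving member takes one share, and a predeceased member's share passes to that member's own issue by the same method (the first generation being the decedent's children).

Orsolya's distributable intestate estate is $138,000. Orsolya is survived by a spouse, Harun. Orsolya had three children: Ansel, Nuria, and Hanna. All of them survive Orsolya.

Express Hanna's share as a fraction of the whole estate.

Hanna receives 1/4 of the estate.

Harun takes one-quarter of $138,000 = $34,500. The remaining $103,500 passes to the descendants.
The descendants' portion ($103,500) is divided into 3 shares of $34,500: Ansel, Nuria, and Hanna each take $34,500.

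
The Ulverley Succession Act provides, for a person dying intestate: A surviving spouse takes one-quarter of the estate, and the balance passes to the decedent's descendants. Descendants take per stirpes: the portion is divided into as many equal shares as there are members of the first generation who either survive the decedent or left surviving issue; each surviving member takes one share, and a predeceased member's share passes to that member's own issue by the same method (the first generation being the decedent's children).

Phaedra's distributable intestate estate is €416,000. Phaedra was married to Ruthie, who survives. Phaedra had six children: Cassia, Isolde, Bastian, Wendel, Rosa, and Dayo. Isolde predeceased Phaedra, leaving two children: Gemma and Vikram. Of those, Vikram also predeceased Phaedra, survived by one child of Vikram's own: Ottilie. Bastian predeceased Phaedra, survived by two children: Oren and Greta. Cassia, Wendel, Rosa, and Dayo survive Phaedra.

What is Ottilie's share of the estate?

Ottilie receives €26,000.

Ruthie takes one-quarter of €416,000 = €104,000. The remaining €312,000 passes to the descendants.
The descendants' portion (€312,000) is divided into 6 shares of €52,000: Cassia, Wendel, Rosa, and Dayo each take €52,000; Isolde's €52,000 share passes to Isolde's issue; Bastian's €52,000 share passes to Bastian's issue.
Isolde's share (€52,000) is divided into 2 shares of €26,000: Gemma takes €26,000; Vikram's €26,000 share passes to Vikram's issue.
Vikram's share (€26,000) passes entirely to Ottilie.
Bastian's share (€52,000) is divided into 2 shares of €26,000: Oren and Greta each take €26,000.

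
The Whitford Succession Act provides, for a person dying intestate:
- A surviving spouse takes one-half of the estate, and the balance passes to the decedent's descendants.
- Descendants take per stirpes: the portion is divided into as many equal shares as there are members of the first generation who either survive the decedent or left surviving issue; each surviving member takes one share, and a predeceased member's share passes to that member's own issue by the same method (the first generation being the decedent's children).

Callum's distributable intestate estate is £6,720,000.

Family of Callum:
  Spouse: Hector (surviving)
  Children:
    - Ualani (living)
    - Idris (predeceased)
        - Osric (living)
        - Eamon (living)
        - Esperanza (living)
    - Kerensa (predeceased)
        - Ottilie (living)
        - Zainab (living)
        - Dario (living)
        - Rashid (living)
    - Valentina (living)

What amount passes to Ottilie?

Hector takes one-half of £6,720,000 = £3,360,000. The remaining £3,360,000 passes to the descendants.
The descendants' portion (£3,360,000) is divided into 4 shares of £840,000: Ualani and Valentina each take £840,000; Idris's £840,000 share passes to Idris's issue; Kerensa's £840,000 share passes to Kerensa's issue.
Idris's share (£840,000) is divided into 3 shares of £280,000: Osric, Eamon, and Esperanza each take £280,000.
Kerensa's share (£840,000) is divided into 4 shares of £210,000: Ottilie, Zainab, Dario, and Rashid each take £210,000.

Ottilie receives £210,000.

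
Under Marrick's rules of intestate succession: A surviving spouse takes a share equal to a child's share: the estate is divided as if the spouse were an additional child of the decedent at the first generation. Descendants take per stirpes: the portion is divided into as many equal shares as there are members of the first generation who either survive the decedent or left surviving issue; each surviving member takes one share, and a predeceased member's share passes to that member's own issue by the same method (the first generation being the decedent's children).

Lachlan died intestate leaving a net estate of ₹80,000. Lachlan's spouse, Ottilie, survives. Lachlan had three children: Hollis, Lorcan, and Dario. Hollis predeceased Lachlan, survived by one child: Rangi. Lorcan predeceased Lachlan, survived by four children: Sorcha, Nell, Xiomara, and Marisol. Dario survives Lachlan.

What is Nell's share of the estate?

The spouse counts as an additional share at the children's level, so there are 4 primary shares of ₹20,000. Ottilie takes one such share (₹20,000).
The children's combined portion (₹60,000) is divided into 3 shares of ₹20,000: Dario takes ₹20,000; Hollis's ₹20,000 share passes to Hollis's issue; Lorcan's ₹20,000 share passes to Lorcan's issue.
Hollis's share (₹20,000) passes entirely to Rangi.
Lorcan's share (₹20,000) is divided into 4 shares of ₹5,000: Sorcha, Nell, Xiomara, and Marisol each take ₹5,000.

Nell receives ₹5,000.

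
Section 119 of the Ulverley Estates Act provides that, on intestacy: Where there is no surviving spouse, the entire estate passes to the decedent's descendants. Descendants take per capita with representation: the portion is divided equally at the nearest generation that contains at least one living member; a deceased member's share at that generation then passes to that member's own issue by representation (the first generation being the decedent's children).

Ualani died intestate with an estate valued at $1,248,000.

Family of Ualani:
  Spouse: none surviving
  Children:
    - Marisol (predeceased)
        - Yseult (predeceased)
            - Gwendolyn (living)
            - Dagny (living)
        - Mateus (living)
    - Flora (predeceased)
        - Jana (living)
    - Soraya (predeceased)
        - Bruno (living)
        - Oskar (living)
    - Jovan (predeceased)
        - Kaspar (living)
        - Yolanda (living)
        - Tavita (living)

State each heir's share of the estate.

The entire $1,248,000 passes to the descendants.
No child survives, so the initial division is made at the grandchildren's generation.
That amount ($1,248,000) is divided into 8 shares of $156,000: Mateus, Jana, Bruno, Oskar, Kaspar, Yolanda, and Tavita each take $156,000; Yseult's $156,000 share passes to Yseult's issue.
Yseult's share ($156,000) is divided into 2 shares of $78,000: Gwendolyn and Dagny each take $78,000.

Gwendolyn: $78,000; Dagny: $78,000; Mateus: $156,000; Jana: $156,000; Bruno: $156,000; Oskar: $156,000; Kaspar: $156,000; Yolanda: $156,000; Tavita: $156,000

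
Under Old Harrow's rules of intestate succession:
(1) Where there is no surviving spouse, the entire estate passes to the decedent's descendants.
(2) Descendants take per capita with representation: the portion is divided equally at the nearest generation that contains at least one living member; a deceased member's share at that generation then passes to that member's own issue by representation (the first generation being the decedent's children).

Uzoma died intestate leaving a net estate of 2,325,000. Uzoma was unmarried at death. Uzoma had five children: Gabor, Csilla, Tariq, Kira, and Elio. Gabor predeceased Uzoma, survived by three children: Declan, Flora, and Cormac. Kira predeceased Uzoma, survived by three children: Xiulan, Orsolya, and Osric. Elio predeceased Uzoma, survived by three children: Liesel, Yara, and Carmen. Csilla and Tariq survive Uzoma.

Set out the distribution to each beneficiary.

The entire 2,325,000 passes to the descendants.
That amount (2,325,000) is divided into 5 shares of 465,000: Csilla and Tariq each take 465,000; Gabor's 465,000 share passes to Gabor's issue; Kira's 465,000 share passes to Kira's issue; Elio's 465,000 share passes to Elio's issue.
Gabor's share (465,000) is divided into 3 shares of 155,000: Declan, Flora, and Cormac each take 155,000.
Kira's share (465,000) is divided into 3 shares of 155,000: Xiulan, Orsolya, and Osric each take 155,000.
Elio's share (465,000) is divided into 3 shares of 155,000: Liesel, Yara, and Carmen each take 155,000.

Declan: 155,000; Flora: 155,000; Cormac: 155,000; Csilla: 465,000; Tariq: 465,000; Xiulan: 155,000; Orsolya: 155,000; Osric: 155,000; Liesel: 155,000; Yara: 155,000; Carmen: 155,000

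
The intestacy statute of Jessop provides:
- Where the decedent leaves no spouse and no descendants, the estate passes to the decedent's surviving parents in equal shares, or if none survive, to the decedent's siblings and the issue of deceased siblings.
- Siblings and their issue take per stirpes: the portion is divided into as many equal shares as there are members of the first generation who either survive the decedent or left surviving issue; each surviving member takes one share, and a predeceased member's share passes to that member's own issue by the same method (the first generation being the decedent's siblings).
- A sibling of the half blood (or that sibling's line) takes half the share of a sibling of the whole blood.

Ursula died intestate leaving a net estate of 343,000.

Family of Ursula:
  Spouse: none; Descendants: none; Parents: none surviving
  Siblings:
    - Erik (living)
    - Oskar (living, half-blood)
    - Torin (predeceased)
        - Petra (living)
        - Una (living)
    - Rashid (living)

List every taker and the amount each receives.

Erik: 98,000; Oskar: 49,000; Petra: 49,000; Una: 49,000; Rashid: 98,000

The entire 343,000 passes to the siblings and their issue.
Counting each half-blood sibling's line as half a unit, there are 7/2 units in 343,000, so one unit is 98,000. Whole-blood lines (Erik, Torin, and Rashid) take 98,000 each; half-blood lines (Oskar) take 49,000 each.
Torin's share (98,000) is divided into 2 shares of 49,000: Petra and Una each take 49,000.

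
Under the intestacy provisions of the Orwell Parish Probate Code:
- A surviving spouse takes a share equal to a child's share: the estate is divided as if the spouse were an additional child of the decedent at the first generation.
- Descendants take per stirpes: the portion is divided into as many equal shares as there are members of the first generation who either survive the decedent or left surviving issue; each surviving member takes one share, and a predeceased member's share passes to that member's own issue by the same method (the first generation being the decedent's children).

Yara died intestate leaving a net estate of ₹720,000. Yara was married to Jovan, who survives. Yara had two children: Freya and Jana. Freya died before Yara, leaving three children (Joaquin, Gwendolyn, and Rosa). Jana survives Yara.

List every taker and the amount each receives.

Jovan: ₹240,000; Joaquin: ₹80,000; Gwendolyn: ₹80,000; Rosa: ₹80,000; Jana: ₹240,000

The spouse counts as an additional share at the children's level, so there are 3 primary shares of ₹240,000. Jovan takes one such share (₹240,000).
The children's combined portion (₹480,000) is divided into 2 shares of ₹240,000: Jana takes ₹240,000; Freya's ₹240,000 share passes to Freya's issue.
Freya's share (₹240,000) is divided into 3 shares of ₹80,000: Joaquin, Gwendolyn, and Rosa each take ₹80,000.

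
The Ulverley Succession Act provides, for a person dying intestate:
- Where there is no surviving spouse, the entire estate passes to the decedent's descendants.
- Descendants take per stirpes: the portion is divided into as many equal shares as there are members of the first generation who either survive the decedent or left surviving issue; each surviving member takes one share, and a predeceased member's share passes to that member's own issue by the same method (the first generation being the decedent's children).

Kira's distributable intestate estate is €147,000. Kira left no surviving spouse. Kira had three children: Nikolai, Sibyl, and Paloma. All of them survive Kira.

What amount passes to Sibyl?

The entire €147,000 passes to the descendants.
That amount (€147,000) is divided into 3 shares of €49,000: Nikolai, Sibyl, and Paloma each take €49,000.

Sibyl receives €49,000.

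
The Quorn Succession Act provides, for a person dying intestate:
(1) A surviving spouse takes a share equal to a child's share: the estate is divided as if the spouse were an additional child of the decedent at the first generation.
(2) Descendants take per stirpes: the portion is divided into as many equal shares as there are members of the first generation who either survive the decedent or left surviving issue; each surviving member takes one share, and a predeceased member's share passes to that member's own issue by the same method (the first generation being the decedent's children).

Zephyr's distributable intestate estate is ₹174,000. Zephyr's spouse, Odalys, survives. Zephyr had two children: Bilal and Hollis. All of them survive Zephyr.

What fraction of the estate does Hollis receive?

The spouse counts as an additional share at the children's level, so there are 3 primary shares of ₹58,000. Odalys takes one such share (₹58,000).
The children's combined portion (₹116,000) is divided into 2 shares of ₹58,000: Bilal and Hollis each take ₹58,000.

Hollis receives 1/3 of the estate.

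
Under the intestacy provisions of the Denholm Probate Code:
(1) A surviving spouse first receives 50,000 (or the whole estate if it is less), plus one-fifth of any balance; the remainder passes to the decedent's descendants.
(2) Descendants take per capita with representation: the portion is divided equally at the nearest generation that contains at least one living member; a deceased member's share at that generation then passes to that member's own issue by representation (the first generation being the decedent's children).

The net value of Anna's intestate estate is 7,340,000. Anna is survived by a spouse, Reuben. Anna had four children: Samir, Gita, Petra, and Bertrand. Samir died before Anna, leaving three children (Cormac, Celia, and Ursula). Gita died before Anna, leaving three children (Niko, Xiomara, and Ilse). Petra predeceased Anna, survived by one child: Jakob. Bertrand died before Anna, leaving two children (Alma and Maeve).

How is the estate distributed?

Reuben: 1,508,000; Cormac: 648,000; Celia: 648,000; Ursula: 648,000; Niko: 648,000; Xiomara: 648,000; Ilse: 648,000; Jakob: 648,000; Alma: 648,000; Maeve: 648,000

Reuben first takes 50,000, leaving a balance of 7,290,000. Reuben then takes one-fifth of the balance (1,458,000), for a total of 1,508,000. The remaining 5,832,000 passes to the descendants.
No child survives, so the initial division is made at the grandchildren's generation.
The descendants' portion (5,832,000) is divided into 9 shares of 648,000: Cormac, Celia, Ursula, Niko, Xiomara, Ilse, Jakob, Alma, and Maeve each take 648,000.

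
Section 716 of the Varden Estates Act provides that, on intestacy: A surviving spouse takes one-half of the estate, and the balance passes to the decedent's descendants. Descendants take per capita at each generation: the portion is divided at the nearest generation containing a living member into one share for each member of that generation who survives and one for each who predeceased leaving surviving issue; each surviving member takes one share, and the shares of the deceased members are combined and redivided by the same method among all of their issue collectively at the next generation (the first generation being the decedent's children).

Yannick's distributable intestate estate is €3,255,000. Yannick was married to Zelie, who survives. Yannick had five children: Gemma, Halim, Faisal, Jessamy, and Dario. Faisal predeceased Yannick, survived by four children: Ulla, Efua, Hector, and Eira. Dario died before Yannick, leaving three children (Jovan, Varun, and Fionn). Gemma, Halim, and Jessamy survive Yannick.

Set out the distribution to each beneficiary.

Zelie: €1,627,500; Gemma: €325,500; Halim: €325,500; Ulla: €93,000; Efua: €93,000; Hector: €93,000; Eira: €93,000; Jessamy: €325,500; Jovan: €93,000; Varun: €93,000; Fionn: €93,000

Zelie takes one-half of €3,255,000 = €1,627,500. The remaining €1,627,500 passes to the descendants.
The descendants' portion (€1,627,500) is divided at the children's generation into 5 shares of €325,500. Gemma, Halim, and Jessamy each take €325,500. The 2 shares of the deceased (Faisal and Dario) are combined into a pool of €651,000.
That pool (€651,000) is divided at the grandchildren's generation equally among Ulla, Efua, Hector, Eira, Jovan, Varun, and Fionn: €93,000 each.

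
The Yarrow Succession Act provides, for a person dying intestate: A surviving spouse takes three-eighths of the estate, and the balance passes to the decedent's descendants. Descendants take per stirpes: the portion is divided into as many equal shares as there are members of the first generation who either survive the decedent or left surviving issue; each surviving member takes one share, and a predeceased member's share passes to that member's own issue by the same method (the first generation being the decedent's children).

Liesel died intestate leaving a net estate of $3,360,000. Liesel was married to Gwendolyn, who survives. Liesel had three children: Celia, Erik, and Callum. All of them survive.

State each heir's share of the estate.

Gwendolyn: $1,260,000; Celia: $700,000; Erik: $700,000; Callum: $700,000

Gwendolyn takes three-eighths of $3,360,000 = $1,260,000. The remaining $2,100,000 passes to the descendants.
The descendants' portion ($2,100,000) is divided into 3 shares of $700,000: Celia, Erik, and Callum each take $700,000.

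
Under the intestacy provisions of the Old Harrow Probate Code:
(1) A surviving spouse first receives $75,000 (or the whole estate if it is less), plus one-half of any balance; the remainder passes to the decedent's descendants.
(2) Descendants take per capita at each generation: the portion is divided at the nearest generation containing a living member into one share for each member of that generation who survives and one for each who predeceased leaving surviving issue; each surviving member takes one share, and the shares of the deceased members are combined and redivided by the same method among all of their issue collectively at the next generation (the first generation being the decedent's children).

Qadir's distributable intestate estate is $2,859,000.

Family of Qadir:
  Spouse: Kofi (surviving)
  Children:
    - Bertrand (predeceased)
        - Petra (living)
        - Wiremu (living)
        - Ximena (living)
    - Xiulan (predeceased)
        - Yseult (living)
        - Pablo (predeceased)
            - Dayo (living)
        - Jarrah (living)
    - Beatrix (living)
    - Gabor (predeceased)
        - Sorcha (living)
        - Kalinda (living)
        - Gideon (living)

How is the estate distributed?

Kofi: $1,467,000; Petra: $116,000; Wiremu: $116,000; Ximena: $116,000; Yseult: $116,000; Dayo: $116,000; Jarrah: $116,000; Beatrix: $348,000; Sorcha: $116,000; Kalinda: $116,000; Gideon: $116,000

Kofi first takes $75,000, leaving a balance of $2,784,000. Kofi then takes one-half of the balance ($1,392,000), for a total of $1,467,000. The remaining $1,392,000 passes to the descendants.
The descendants' portion ($1,392,000) is divided at the children's generation into 4 shares of $348,000. Beatrix takes $348,000. The 3 shares of the deceased (Bertrand, Xiulan, and Gabor) are combined into a pool of $1,044,000.
That pool ($1,044,000) is divided at the grandchildren's generation into 9 shares of $116,000. Petra, Wiremu, Ximena, Yseult, Jarrah, Sorcha, Kalinda, and Gideon each take $116,000. The remaining share for the deceased Pablo ($116,000) is carried to the next generation.
That pool ($116,000) passes entirely to Dayo, the sole taker at the great-grandchildren's generation.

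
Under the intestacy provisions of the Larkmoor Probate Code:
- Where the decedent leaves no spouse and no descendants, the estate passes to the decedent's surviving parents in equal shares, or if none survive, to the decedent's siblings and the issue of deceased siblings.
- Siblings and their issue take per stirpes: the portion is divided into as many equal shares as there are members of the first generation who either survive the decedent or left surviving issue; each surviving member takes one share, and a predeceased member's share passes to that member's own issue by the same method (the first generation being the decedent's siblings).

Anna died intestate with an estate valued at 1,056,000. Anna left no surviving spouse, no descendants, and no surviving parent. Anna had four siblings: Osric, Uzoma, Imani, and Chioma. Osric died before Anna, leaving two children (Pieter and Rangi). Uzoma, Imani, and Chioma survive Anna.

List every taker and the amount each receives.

The entire 1,056,000 passes to the siblings and their issue.
That amount (1,056,000) is divided into 4 shares of 264,000: Uzoma, Imani, and Chioma each take 264,000; Osric's 264,000 share passes to Osric's issue.
Osric's share (264,000) is divided into 2 shares of 132,000: Pieter and Rangi each take 132,000.

Pieter: 132,000; Rangi: 132,000; Uzoma: 264,000; Imani: 264,000; Chioma: 264,000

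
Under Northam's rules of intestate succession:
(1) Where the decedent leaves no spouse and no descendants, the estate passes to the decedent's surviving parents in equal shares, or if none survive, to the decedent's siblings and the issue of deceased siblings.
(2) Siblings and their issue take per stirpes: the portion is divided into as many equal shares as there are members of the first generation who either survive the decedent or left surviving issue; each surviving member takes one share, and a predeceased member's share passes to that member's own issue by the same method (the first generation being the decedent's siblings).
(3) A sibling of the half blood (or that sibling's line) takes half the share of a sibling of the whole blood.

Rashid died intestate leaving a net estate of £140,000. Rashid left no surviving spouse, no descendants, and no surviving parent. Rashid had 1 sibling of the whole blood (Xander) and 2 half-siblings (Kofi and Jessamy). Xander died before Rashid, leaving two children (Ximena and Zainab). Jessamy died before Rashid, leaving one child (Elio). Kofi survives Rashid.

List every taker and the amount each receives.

Kofi: £35,000; Ximena: £35,000; Zainab: £35,000; Elio: £35,000

The entire £140,000 passes to the siblings and their issue.
Counting each half-blood sibling's line as half a unit, there are 2 units in £140,000, so one unit is £70,000. Whole-blood lines (Xander) take £70,000 each; half-blood lines (Kofi and Jessamy) take £35,000 each.
Xander's share (£70,000) is divided into 2 shares of £35,000: Ximena and Zainab each take £35,000.
Jessamy's share (£35,000) passes entirely to Elio.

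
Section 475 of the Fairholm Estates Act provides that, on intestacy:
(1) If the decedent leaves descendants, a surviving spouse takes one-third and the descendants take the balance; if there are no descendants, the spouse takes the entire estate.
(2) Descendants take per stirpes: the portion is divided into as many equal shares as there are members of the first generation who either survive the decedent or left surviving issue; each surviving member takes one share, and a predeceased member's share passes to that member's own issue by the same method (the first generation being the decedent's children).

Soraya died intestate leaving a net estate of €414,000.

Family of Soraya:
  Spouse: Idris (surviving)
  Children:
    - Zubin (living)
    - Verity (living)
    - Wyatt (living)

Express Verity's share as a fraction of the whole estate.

Idris takes one-third of €414,000 = €138,000. The remaining €276,000 passes to the descendants.
The descendants' portion (€276,000) is divided into 3 shares of €92,000: Zubin, Verity, and Wyatt each take €92,000.

Verity receives 2/9 of the estate.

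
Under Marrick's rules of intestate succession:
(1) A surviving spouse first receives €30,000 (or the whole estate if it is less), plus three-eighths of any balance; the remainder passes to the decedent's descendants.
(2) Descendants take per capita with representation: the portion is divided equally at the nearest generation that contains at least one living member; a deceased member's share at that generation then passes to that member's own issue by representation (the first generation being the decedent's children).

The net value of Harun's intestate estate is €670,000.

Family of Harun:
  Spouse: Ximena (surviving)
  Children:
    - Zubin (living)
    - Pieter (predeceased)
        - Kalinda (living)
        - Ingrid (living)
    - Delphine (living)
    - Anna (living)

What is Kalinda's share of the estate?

Kalinda receives €50,000.

Ximena first takes €30,000, leaving a balance of €640,000. Ximena then takes three-eighths of the balance (€240,000), for a total of €270,000. The remaining €400,000 passes to the descendants.
The descendants' portion (€400,000) is divided into 4 shares of €100,000: Zubin, Delphine, and Anna each take €100,000; Pieter's €100,000 share passes to Pieter's issue.
Pieter's share (€100,000) is divided into 2 shares of €50,000: Kalinda and Ingrid each take €50,000.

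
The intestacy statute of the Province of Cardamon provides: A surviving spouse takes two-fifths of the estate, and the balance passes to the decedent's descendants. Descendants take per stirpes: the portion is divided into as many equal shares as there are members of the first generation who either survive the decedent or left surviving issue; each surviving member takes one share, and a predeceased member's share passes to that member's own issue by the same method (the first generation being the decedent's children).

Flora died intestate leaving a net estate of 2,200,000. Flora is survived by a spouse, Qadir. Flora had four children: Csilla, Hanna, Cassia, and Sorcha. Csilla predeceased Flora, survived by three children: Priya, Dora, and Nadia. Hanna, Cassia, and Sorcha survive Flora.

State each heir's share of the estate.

Qadir takes two-fifths of 2,200,000 = 880,000. The remaining 1,320,000 passes to the descendants.
The descendants' portion (1,320,000) is divided into 4 shares of 330,000: Hanna, Cassia, and Sorcha each take 330,000; Csilla's 330,000 share passes to Csilla's issue.
Csilla's share (330,000) is divided into 3 shares of 110,000: Priya, Dora, and Nadia each take 110,000.

Qadir: 880,000; Priya: 110,000; Dora: 110,000; Nadia: 110,000; Hanna: 330,000; Cassia: 330,000; Sorcha: 330,000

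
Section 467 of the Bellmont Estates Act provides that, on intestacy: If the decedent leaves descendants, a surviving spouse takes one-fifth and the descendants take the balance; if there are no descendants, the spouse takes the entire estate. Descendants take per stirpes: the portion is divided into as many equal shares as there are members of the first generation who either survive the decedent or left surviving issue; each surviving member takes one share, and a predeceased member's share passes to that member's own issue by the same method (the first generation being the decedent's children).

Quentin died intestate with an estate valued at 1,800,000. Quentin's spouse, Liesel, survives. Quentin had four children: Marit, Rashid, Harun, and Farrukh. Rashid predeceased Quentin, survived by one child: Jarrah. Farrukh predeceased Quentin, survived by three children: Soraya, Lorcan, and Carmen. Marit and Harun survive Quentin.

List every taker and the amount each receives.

Liesel: 360,000; Marit: 360,000; Jarrah: 360,000; Harun: 360,000; Soraya: 120,000; Lorcan: 120,000; Carmen: 120,000

Liesel takes one-fifth of 1,800,000 = 360,000. The remaining 1,440,000 passes to the descendants.
The descendants' portion (1,440,000) is divided into 4 shares of 360,000: Marit and Harun each take 360,000; Rashid's 360,000 share passes to Rashid's issue; Farrukh's 360,000 share passes to Farrukh's issue.
Rashid's share (360,000) passes entirely to Jarrah.
Farrukh's share (360,000) is divided into 3 shares of 120,000: Soraya, Lorcan, and Carmen each take 120,000.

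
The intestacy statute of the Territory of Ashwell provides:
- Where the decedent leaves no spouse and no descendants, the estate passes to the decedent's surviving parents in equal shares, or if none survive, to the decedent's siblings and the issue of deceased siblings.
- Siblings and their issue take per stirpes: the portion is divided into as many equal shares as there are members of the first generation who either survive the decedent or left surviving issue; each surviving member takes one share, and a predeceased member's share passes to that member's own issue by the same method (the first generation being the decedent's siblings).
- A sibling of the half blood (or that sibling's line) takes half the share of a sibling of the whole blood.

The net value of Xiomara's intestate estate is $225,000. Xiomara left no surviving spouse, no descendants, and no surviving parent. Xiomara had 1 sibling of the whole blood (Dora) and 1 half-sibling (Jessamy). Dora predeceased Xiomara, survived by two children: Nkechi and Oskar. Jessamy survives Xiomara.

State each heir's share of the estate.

Jessamy: $75,000; Nkechi: $75,000; Oskar: $75,000

The entire $225,000 passes to the siblings and their issue.
Counting each half-blood sibling's line as half a unit, there are 3/2 units in $225,000, so one unit is $150,000. Whole-blood lines (Dora) take $150,000 each; half-blood lines (Jessamy) take $75,000 each.
Dora's share ($150,000) is divided into 2 shares of $75,000: Nkechi and Oskar each take $75,000.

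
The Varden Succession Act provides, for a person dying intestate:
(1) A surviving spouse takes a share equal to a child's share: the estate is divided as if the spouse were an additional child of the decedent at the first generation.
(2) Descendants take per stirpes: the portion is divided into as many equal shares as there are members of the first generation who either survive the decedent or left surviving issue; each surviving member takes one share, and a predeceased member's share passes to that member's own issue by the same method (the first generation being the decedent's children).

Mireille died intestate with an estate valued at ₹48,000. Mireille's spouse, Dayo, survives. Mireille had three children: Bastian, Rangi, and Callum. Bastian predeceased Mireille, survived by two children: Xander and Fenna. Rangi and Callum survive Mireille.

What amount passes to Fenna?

Fenna receives ₹6,000.

The spouse counts as an additional share at the children's level, so there are 4 primary shares of ₹12,000. Dayo takes one such share (₹12,000).
The children's combined portion (₹36,000) is divided into 3 shares of ₹12,000: Rangi and Callum each take ₹12,000; Bastian's ₹12,000 share passes to Bastian's issue.
Bastian's share (₹12,000) is divided into 2 shares of ₹6,000: Xander and Fenna each take ₹6,000.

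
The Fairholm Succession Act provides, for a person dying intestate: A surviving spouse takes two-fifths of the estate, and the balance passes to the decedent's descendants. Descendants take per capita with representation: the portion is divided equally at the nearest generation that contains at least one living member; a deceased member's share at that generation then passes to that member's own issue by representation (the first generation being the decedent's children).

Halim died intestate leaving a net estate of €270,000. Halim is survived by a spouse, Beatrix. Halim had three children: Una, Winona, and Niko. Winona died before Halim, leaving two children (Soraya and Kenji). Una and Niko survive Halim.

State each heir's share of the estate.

Beatrix takes two-fifths of €270,000 = €108,000. The remaining €162,000 passes to the descendants.
The descendants' portion (€162,000) is divided into 3 shares of €54,000: Una and Niko each take €54,000; Winona's €54,000 share passes to Winona's issue.
Winona's share (€54,000) is divided into 2 shares of €27,000: Soraya and Kenji each take €27,000.

Beatrix: €108,000; Una: €54,000; Soraya: €27,000; Kenji: €27,000; Niko: €54,000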